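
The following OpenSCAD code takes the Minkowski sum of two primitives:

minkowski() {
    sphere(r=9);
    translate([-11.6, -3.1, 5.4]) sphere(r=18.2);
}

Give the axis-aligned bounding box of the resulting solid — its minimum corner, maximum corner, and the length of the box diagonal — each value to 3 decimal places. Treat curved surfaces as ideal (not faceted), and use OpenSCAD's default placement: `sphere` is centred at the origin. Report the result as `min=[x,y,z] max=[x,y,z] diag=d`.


min=[-38.800,-30.300,-21.800] max=[15.600,24.100,32.600] diag=94.224

A = translate([-11.6, -3.1, 5.4]) sphere(r=18.2) → bbox [-29.8,-21.3,-12.8] .. [6.6,15.1,23.6]
B = sphere(r=9) → bbox [-9,-9,-9] .. [9,9,9]
lo = A.lo+B.lo = [-29.8-9, -21.3-9, -12.8-9] = [-38.800,-30.300,-21.800]
hi = A.hi+B.hi = [6.6+9, 15.1+9, 23.6+9] = [15.600,24.100,32.600]
diag = √(54.4²+54.4²+54.4²) = √8878.08 = 94.224


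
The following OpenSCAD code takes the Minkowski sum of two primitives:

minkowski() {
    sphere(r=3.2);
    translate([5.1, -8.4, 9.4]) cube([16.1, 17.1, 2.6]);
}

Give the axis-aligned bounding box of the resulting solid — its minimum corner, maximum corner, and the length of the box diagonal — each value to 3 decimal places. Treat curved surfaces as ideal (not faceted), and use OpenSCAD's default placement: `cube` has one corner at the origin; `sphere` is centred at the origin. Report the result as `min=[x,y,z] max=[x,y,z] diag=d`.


A = translate([5.1, -8.4, 9.4]) cube([16.1, 17.1, 2.6]) → bbox [5.1,-8.4,9.4] .. [21.2,8.7,12]
B = sphere(r=3.2) → bbox [-3.2,-3.2,-3.2] .. [3.2,3.2,3.2]
lo = A.lo+B.lo = [5.1-3.2, -8.4-3.2, 9.4-3.2] = [1.900,-11.600,6.200]
hi = A.hi+B.hi = [21.2+3.2, 8.7+3.2, 12+3.2] = [24.400,11.900,15.200]
diag = √(22.5²+23.5²+9²) = √1139.5 = 33.756

min=[1.900,-11.600,6.200] max=[24.400,11.900,15.200] diag=33.756


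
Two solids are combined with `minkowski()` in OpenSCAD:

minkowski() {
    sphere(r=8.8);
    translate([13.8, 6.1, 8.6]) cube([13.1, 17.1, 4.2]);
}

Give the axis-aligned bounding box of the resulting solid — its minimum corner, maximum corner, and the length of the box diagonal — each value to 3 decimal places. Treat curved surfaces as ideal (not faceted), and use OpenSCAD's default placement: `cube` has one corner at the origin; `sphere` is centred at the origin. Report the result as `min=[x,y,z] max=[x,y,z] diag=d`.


A = translate([13.8, 6.1, 8.6]) cube([13.1, 17.1, 4.2]) → bbox [13.8,6.1,8.6] .. [26.9,23.2,12.8]
B = sphere(r=8.8) → bbox [-8.8,-8.8,-8.8] .. [8.8,8.8,8.8]
lo = A.lo+B.lo = [13.8-8.8, 6.1-8.8, 8.6-8.8] = [5.000,-2.700,-0.200]
hi = A.hi+B.hi = [26.9+8.8, 23.2+8.8, 12.8+8.8] = [35.700,32.000,21.600]
diag = √(30.7²+34.7²+21.8²) = √2621.82 = 51.204

min=[5.000,-2.700,-0.200] max=[35.700,32.000,21.600] diag=51.204


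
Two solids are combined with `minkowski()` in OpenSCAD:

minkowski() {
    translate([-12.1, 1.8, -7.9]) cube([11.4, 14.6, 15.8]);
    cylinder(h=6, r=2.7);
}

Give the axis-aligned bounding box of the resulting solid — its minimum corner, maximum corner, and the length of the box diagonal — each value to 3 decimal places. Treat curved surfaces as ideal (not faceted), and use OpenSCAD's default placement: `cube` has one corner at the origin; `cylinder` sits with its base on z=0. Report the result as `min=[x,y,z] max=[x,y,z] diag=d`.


A = translate([-12.1, 1.8, -7.9]) cube([11.4, 14.6, 15.8]) → bbox [-12.1,1.8,-7.9] .. [-0.7,16.4,7.9]
B = cylinder(h=6, r=2.7) → bbox [-2.7,-2.7,0] .. [2.7,2.7,6]
lo = A.lo+B.lo = [-12.1-2.7, 1.8-2.7, -7.9+0] = [-14.800,-0.900,-7.900]
hi = A.hi+B.hi = [-0.7+2.7, 16.4+2.7, 7.9+6] = [2.000,19.100,13.900]
diag = √(16.8²+20²+21.8²) = √1157.48 = 34.022

min=[-14.800,-0.900,-7.900] max=[2.000,19.100,13.900] diag=34.022


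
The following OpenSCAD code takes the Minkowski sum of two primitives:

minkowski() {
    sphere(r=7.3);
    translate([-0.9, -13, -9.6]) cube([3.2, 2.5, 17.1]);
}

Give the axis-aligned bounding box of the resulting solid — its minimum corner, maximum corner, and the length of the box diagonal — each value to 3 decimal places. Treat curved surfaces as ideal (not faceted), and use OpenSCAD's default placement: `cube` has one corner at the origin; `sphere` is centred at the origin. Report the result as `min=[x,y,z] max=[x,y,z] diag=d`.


A = translate([-0.9, -13, -9.6]) cube([3.2, 2.5, 17.1]) → bbox [-0.9,-13,-9.6] .. [2.3,-10.5,7.5]
B = sphere(r=7.3) → bbox [-7.3,-7.3,-7.3] .. [7.3,7.3,7.3]
lo = A.lo+B.lo = [-0.9-7.3, -13-7.3, -9.6-7.3] = [-8.200,-20.300,-16.900]
hi = A.hi+B.hi = [2.3+7.3, -10.5+7.3, 7.5+7.3] = [9.600,-3.200,14.800]
diag = √(17.8²+17.1²+31.7²) = √1614.14 = 40.176

min=[-8.200,-20.300,-16.900] max=[9.600,-3.200,14.800] diag=40.176


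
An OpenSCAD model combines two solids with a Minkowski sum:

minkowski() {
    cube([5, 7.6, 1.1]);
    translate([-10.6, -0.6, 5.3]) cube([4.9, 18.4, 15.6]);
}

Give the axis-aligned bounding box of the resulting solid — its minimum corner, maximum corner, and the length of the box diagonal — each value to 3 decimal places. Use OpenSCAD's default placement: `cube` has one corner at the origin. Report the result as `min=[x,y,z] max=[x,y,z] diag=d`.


min=[-10.600,-0.600,5.300] max=[-0.700,25.400,22.000] diag=32.448

A = translate([-10.6, -0.6, 5.3]) cube([4.9, 18.4, 15.6]) → bbox [-10.6,-0.6,5.3] .. [-5.7,17.8,20.9]
B = cube([5, 7.6, 1.1]) → bbox [0,0,0] .. [5,7.6,1.1]
lo = A.lo+B.lo = [-10.6+0, -0.6+0, 5.3+0] = [-10.600,-0.600,5.300]
hi = A.hi+B.hi = [-5.7+5, 17.8+7.6, 20.9+1.1] = [-0.700,25.400,22.000]
diag = √(9.9²+26²+16.7²) = √1052.9 = 32.448


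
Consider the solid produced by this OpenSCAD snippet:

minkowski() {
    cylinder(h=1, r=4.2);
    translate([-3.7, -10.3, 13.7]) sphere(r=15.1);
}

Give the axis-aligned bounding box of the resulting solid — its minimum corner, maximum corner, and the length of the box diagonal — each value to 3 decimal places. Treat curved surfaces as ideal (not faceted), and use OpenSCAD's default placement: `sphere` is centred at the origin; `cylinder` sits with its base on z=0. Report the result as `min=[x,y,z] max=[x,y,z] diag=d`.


min=[-23.000,-29.600,-1.400] max=[15.600,9.000,29.800] diag=62.876

A = translate([-3.7, -10.3, 13.7]) sphere(r=15.1) → bbox [-18.8,-25.4,-1.4] .. [11.4,4.8,28.8]
B = cylinder(h=1, r=4.2) → bbox [-4.2,-4.2,0] .. [4.2,4.2,1]
lo = A.lo+B.lo = [-18.8-4.2, -25.4-4.2, -1.4+0] = [-23.000,-29.600,-1.400]
hi = A.hi+B.hi = [11.4+4.2, 4.8+4.2, 28.8+1] = [15.600,9.000,29.800]
diag = √(38.6²+38.6²+31.2²) = √3953.36 = 62.876


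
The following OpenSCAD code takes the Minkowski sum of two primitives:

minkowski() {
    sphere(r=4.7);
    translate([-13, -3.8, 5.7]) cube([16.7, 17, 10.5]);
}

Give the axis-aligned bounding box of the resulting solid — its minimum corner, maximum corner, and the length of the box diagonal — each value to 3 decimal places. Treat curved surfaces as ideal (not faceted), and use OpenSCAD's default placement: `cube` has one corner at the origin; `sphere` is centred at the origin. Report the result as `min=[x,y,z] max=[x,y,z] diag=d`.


A = translate([-13, -3.8, 5.7]) cube([16.7, 17, 10.5]) → bbox [-13,-3.8,5.7] .. [3.7,13.2,16.2]
B = sphere(r=4.7) → bbox [-4.7,-4.7,-4.7] .. [4.7,4.7,4.7]
lo = A.lo+B.lo = [-13-4.7, -3.8-4.7, 5.7-4.7] = [-17.700,-8.500,1.000]
hi = A.hi+B.hi = [3.7+4.7, 13.2+4.7, 16.2+4.7] = [8.400,17.900,20.900]
diag = √(26.1²+26.4²+19.9²) = √1774.18 = 42.121

min=[-17.700,-8.500,1.000] max=[8.400,17.900,20.900] diag=42.121


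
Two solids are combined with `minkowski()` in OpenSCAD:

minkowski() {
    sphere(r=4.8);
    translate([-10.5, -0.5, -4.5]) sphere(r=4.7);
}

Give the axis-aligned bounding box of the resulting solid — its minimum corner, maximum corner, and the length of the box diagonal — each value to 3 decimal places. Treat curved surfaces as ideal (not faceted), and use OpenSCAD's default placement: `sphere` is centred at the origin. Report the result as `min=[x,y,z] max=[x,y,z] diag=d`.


min=[-20.000,-10.000,-14.000] max=[-1.000,9.000,5.000] diag=32.909

A = translate([-10.5, -0.5, -4.5]) sphere(r=4.7) → bbox [-15.2,-5.2,-9.2] .. [-5.8,4.2,0.2]
B = sphere(r=4.8) → bbox [-4.8,-4.8,-4.8] .. [4.8,4.8,4.8]
lo = A.lo+B.lo = [-15.2-4.8, -5.2-4.8, -9.2-4.8] = [-20.000,-10.000,-14.000]
hi = A.hi+B.hi = [-5.8+4.8, 4.2+4.8, 0.2+4.8] = [-1.000,9.000,5.000]
diag = √(19²+19²+19²) = √1083 = 32.909


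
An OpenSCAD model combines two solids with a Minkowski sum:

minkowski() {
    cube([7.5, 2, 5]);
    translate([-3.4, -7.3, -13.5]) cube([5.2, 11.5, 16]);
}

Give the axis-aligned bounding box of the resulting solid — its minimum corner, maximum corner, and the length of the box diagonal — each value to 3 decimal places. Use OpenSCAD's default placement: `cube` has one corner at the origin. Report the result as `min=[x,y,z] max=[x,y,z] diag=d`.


min=[-3.400,-7.300,-13.500] max=[9.300,6.200,7.500] diag=28.010

A = translate([-3.4, -7.3, -13.5]) cube([5.2, 11.5, 16]) → bbox [-3.4,-7.3,-13.5] .. [1.8,4.2,2.5]
B = cube([7.5, 2, 5]) → bbox [0,0,0] .. [7.5,2,5]
lo = A.lo+B.lo = [-3.4+0, -7.3+0, -13.5+0] = [-3.400,-7.300,-13.500]
hi = A.hi+B.hi = [1.8+7.5, 4.2+2, 2.5+5] = [9.300,6.200,7.500]
diag = √(12.7²+13.5²+21²) = √784.54 = 28.010


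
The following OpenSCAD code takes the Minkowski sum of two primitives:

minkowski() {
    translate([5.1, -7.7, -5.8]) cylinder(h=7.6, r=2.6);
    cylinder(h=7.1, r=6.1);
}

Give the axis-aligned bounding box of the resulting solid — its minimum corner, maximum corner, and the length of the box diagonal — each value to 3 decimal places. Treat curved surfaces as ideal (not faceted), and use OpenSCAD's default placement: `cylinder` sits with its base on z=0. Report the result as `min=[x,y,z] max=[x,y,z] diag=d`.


min=[-3.600,-16.400,-5.800] max=[13.800,1.000,8.900] diag=28.664

A = translate([5.1, -7.7, -5.8]) cylinder(h=7.6, r=2.6) → bbox [2.5,-10.3,-5.8] .. [7.7,-5.1,1.8]
B = cylinder(h=7.1, r=6.1) → bbox [-6.1,-6.1,0] .. [6.1,6.1,7.1]
lo = A.lo+B.lo = [2.5-6.1, -10.3-6.1, -5.8+0] = [-3.600,-16.400,-5.800]
hi = A.hi+B.hi = [7.7+6.1, -5.1+6.1, 1.8+7.1] = [13.800,1.000,8.900]
diag = √(17.4²+17.4²+14.7²) = √821.61 = 28.664


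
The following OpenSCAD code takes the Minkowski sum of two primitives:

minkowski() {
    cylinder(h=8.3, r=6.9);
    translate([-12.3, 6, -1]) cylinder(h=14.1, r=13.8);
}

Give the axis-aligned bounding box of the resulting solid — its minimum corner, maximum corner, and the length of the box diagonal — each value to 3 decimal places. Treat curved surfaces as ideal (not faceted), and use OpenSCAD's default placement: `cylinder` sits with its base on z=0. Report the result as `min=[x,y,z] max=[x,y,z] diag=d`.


A = translate([-12.3, 6, -1]) cylinder(h=14.1, r=13.8) → bbox [-26.1,-7.8,-1] .. [1.5,19.8,13.1]
B = cylinder(h=8.3, r=6.9) → bbox [-6.9,-6.9,0] .. [6.9,6.9,8.3]
lo = A.lo+B.lo = [-26.1-6.9, -7.8-6.9, -1+0] = [-33.000,-14.700,-1.000]
hi = A.hi+B.hi = [1.5+6.9, 19.8+6.9, 13.1+8.3] = [8.400,26.700,21.400]
diag = √(41.4²+41.4²+22.4²) = √3929.68 = 62.687

min=[-33.000,-14.700,-1.000] max=[8.400,26.700,21.400] diag=62.687


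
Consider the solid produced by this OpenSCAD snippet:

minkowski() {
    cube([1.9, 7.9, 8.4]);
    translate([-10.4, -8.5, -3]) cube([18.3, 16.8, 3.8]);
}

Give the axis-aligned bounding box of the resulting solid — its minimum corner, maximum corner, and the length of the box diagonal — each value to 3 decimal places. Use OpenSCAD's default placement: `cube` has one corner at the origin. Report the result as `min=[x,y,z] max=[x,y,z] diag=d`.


A = translate([-10.4, -8.5, -3]) cube([18.3, 16.8, 3.8]) → bbox [-10.4,-8.5,-3] .. [7.9,8.3,0.8]
B = cube([1.9, 7.9, 8.4]) → bbox [0,0,0] .. [1.9,7.9,8.4]
lo = A.lo+B.lo = [-10.4+0, -8.5+0, -3+0] = [-10.400,-8.500,-3.000]
hi = A.hi+B.hi = [7.9+1.9, 8.3+7.9, 0.8+8.4] = [9.800,16.200,9.200]
diag = √(20.2²+24.7²+12.2²) = √1166.97 = 34.161

min=[-10.400,-8.500,-3.000] max=[9.800,16.200,9.200] diag=34.161


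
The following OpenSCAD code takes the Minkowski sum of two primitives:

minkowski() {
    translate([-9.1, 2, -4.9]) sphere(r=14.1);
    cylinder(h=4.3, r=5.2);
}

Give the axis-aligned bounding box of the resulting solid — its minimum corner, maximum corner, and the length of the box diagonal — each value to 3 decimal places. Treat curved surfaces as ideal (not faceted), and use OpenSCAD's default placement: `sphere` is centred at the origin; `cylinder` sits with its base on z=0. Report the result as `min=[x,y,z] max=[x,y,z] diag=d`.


A = translate([-9.1, 2, -4.9]) sphere(r=14.1) → bbox [-23.2,-12.1,-19] .. [5,16.1,9.2]
B = cylinder(h=4.3, r=5.2) → bbox [-5.2,-5.2,0] .. [5.2,5.2,4.3]
lo = A.lo+B.lo = [-23.2-5.2, -12.1-5.2, -19+0] = [-28.400,-17.300,-19.000]
hi = A.hi+B.hi = [5+5.2, 16.1+5.2, 9.2+4.3] = [10.200,21.300,13.500]
diag = √(38.6²+38.6²+32.5²) = √4036.17 = 63.531

min=[-28.400,-17.300,-19.000] max=[10.200,21.300,13.500] diag=63.531


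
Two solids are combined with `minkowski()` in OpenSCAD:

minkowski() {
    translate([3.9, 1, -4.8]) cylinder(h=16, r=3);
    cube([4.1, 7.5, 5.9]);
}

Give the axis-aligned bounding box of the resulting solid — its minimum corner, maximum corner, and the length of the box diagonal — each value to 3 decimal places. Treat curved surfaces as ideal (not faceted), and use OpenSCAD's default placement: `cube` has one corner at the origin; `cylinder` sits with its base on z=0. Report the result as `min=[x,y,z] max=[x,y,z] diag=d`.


A = translate([3.9, 1, -4.8]) cylinder(h=16, r=3) → bbox [0.9,-2,-4.8] .. [6.9,4,11.2]
B = cube([4.1, 7.5, 5.9]) → bbox [0,0,0] .. [4.1,7.5,5.9]
lo = A.lo+B.lo = [0.9+0, -2+0, -4.8+0] = [0.900,-2.000,-4.800]
hi = A.hi+B.hi = [6.9+4.1, 4+7.5, 11.2+5.9] = [11.000,11.500,17.100]
diag = √(10.1²+13.5²+21.9²) = √763.87 = 27.638

min=[0.900,-2.000,-4.800] max=[11.000,11.500,17.100] diag=27.638


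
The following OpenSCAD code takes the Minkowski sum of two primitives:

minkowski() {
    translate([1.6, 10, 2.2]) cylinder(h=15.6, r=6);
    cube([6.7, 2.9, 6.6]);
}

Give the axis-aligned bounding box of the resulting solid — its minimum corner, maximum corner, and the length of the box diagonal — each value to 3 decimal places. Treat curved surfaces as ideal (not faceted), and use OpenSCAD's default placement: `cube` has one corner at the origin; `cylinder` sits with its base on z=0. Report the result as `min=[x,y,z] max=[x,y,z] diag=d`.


A = translate([1.6, 10, 2.2]) cylinder(h=15.6, r=6) → bbox [-4.4,4,2.2] .. [7.6,16,17.8]
B = cube([6.7, 2.9, 6.6]) → bbox [0,0,0] .. [6.7,2.9,6.6]
lo = A.lo+B.lo = [-4.4+0, 4+0, 2.2+0] = [-4.400,4.000,2.200]
hi = A.hi+B.hi = [7.6+6.7, 16+2.9, 17.8+6.6] = [14.300,18.900,24.400]
diag = √(18.7²+14.9²+22.2²) = √1064.54 = 32.627

min=[-4.400,4.000,2.200] max=[14.300,18.900,24.400] diag=32.627


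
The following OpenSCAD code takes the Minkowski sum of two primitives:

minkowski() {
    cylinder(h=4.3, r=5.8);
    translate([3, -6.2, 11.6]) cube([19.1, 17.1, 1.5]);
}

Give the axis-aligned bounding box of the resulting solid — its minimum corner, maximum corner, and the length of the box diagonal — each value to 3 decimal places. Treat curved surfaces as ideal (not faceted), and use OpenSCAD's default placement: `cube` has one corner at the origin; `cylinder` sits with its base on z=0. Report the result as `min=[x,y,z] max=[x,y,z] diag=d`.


min=[-2.800,-12.000,11.600] max=[27.900,16.700,17.400] diag=42.424

A = translate([3, -6.2, 11.6]) cube([19.1, 17.1, 1.5]) → bbox [3,-6.2,11.6] .. [22.1,10.9,13.1]
B = cylinder(h=4.3, r=5.8) → bbox [-5.8,-5.8,0] .. [5.8,5.8,4.3]
lo = A.lo+B.lo = [3-5.8, -6.2-5.8, 11.6+0] = [-2.800,-12.000,11.600]
hi = A.hi+B.hi = [22.1+5.8, 10.9+5.8, 13.1+4.3] = [27.900,16.700,17.400]
diag = √(30.7²+28.7²+5.8²) = √1799.82 = 42.424


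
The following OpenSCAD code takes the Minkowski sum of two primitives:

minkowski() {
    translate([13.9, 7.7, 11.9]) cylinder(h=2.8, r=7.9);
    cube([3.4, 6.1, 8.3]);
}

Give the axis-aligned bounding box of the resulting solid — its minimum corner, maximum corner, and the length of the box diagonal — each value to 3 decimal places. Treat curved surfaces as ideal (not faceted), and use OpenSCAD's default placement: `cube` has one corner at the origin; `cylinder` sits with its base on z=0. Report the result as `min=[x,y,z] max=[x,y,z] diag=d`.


min=[6.000,-0.200,11.900] max=[25.200,21.700,23.000] diag=31.168

A = translate([13.9, 7.7, 11.9]) cylinder(h=2.8, r=7.9) → bbox [6,-0.2,11.9] .. [21.8,15.6,14.7]
B = cube([3.4, 6.1, 8.3]) → bbox [0,0,0] .. [3.4,6.1,8.3]
lo = A.lo+B.lo = [6+0, -0.2+0, 11.9+0] = [6.000,-0.200,11.900]
hi = A.hi+B.hi = [21.8+3.4, 15.6+6.1, 14.7+8.3] = [25.200,21.700,23.000]
diag = √(19.2²+21.9²+11.1²) = √971.46 = 31.168


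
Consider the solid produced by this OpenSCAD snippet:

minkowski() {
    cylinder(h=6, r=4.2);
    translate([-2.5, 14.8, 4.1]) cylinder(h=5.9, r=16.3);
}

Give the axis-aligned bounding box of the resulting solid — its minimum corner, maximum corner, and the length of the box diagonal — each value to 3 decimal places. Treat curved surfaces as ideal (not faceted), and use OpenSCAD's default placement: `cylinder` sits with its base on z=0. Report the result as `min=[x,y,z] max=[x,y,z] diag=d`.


A = translate([-2.5, 14.8, 4.1]) cylinder(h=5.9, r=16.3) → bbox [-18.8,-1.5,4.1] .. [13.8,31.1,10]
B = cylinder(h=6, r=4.2) → bbox [-4.2,-4.2,0] .. [4.2,4.2,6]
lo = A.lo+B.lo = [-18.8-4.2, -1.5-4.2, 4.1+0] = [-23.000,-5.700,4.100]
hi = A.hi+B.hi = [13.8+4.2, 31.1+4.2, 10+6] = [18.000,35.300,16.000]
diag = √(41²+41²+11.9²) = √3503.61 = 59.191

min=[-23.000,-5.700,4.100] max=[18.000,35.300,16.000] diag=59.191


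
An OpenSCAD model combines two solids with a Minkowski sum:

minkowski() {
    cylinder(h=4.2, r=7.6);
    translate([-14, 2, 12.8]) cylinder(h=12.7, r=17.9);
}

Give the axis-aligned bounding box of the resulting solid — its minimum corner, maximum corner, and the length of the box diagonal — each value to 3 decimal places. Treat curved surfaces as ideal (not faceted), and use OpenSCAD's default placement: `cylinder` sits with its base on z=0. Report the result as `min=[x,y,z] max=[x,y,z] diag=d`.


A = translate([-14, 2, 12.8]) cylinder(h=12.7, r=17.9) → bbox [-31.9,-15.9,12.8] .. [3.9,19.9,25.5]
B = cylinder(h=4.2, r=7.6) → bbox [-7.6,-7.6,0] .. [7.6,7.6,4.2]
lo = A.lo+B.lo = [-31.9-7.6, -15.9-7.6, 12.8+0] = [-39.500,-23.500,12.800]
hi = A.hi+B.hi = [3.9+7.6, 19.9+7.6, 25.5+4.2] = [11.500,27.500,29.700]
diag = √(51²+51²+16.9²) = √5487.61 = 74.078

min=[-39.500,-23.500,12.800] max=[11.500,27.500,29.700] diag=74.078


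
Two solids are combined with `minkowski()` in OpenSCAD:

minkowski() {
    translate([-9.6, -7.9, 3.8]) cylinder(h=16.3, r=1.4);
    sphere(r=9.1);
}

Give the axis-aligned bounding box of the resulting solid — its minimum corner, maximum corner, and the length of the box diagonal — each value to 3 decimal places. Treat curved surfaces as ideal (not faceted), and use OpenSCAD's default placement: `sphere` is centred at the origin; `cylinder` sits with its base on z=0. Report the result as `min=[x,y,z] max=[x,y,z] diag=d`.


min=[-20.100,-18.400,-5.300] max=[0.900,2.600,29.200] diag=45.522

A = translate([-9.6, -7.9, 3.8]) cylinder(h=16.3, r=1.4) → bbox [-11,-9.3,3.8] .. [-8.2,-6.5,20.1]
B = sphere(r=9.1) → bbox [-9.1,-9.1,-9.1] .. [9.1,9.1,9.1]
lo = A.lo+B.lo = [-11-9.1, -9.3-9.1, 3.8-9.1] = [-20.100,-18.400,-5.300]
hi = A.hi+B.hi = [-8.2+9.1, -6.5+9.1, 20.1+9.1] = [0.900,2.600,29.200]
diag = √(21²+21²+34.5²) = √2072.25 = 45.522


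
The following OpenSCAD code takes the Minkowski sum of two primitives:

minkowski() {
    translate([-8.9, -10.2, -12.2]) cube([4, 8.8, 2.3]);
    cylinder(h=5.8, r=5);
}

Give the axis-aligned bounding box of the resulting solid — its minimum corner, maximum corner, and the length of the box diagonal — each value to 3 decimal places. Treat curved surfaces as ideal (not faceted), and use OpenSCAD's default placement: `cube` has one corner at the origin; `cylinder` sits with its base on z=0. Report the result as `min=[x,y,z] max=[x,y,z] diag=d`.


min=[-13.900,-15.200,-12.200] max=[0.100,3.600,-4.100] diag=24.800

A = translate([-8.9, -10.2, -12.2]) cube([4, 8.8, 2.3]) → bbox [-8.9,-10.2,-12.2] .. [-4.9,-1.4,-9.9]
B = cylinder(h=5.8, r=5) → bbox [-5,-5,0] .. [5,5,5.8]
lo = A.lo+B.lo = [-8.9-5, -10.2-5, -12.2+0] = [-13.900,-15.200,-12.200]
hi = A.hi+B.hi = [-4.9+5, -1.4+5, -9.9+5.8] = [0.100,3.600,-4.100]
diag = √(14²+18.8²+8.1²) = √615.05 = 24.800


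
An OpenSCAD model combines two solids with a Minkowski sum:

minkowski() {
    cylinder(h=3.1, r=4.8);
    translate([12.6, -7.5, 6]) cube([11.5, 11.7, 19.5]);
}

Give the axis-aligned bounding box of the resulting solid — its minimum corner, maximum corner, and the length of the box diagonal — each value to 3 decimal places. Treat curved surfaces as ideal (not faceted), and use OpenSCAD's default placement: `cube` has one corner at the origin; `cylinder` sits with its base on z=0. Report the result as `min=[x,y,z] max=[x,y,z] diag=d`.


min=[7.800,-12.300,6.000] max=[28.900,9.000,28.600] diag=37.545

A = translate([12.6, -7.5, 6]) cube([11.5, 11.7, 19.5]) → bbox [12.6,-7.5,6] .. [24.1,4.2,25.5]
B = cylinder(h=3.1, r=4.8) → bbox [-4.8,-4.8,0] .. [4.8,4.8,3.1]
lo = A.lo+B.lo = [12.6-4.8, -7.5-4.8, 6+0] = [7.800,-12.300,6.000]
hi = A.hi+B.hi = [24.1+4.8, 4.2+4.8, 25.5+3.1] = [28.900,9.000,28.600]
diag = √(21.1²+21.3²+22.6²) = √1409.66 = 37.545


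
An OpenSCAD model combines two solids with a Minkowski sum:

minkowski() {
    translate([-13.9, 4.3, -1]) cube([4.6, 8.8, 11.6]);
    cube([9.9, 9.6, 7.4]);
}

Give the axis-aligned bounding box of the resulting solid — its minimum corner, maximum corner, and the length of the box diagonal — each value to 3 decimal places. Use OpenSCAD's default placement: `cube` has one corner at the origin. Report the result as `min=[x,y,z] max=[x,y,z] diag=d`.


min=[-13.900,4.300,-1.000] max=[0.600,22.700,18.000] diag=30.163

A = translate([-13.9, 4.3, -1]) cube([4.6, 8.8, 11.6]) → bbox [-13.9,4.3,-1] .. [-9.3,13.1,10.6]
B = cube([9.9, 9.6, 7.4]) → bbox [0,0,0] .. [9.9,9.6,7.4]
lo = A.lo+B.lo = [-13.9+0, 4.3+0, -1+0] = [-13.900,4.300,-1.000]
hi = A.hi+B.hi = [-9.3+9.9, 13.1+9.6, 10.6+7.4] = [0.600,22.700,18.000]
diag = √(14.5²+18.4²+19²) = √909.81 = 30.163


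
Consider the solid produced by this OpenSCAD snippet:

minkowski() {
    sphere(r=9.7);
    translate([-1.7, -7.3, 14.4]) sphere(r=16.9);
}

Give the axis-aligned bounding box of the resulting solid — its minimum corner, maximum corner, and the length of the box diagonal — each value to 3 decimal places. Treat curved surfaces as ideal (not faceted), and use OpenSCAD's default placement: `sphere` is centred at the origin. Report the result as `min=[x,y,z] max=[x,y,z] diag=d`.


min=[-28.300,-33.900,-12.200] max=[24.900,19.300,41.000] diag=92.145

A = translate([-1.7, -7.3, 14.4]) sphere(r=16.9) → bbox [-18.6,-24.2,-2.5] .. [15.2,9.6,31.3]
B = sphere(r=9.7) → bbox [-9.7,-9.7,-9.7] .. [9.7,9.7,9.7]
lo = A.lo+B.lo = [-18.6-9.7, -24.2-9.7, -2.5-9.7] = [-28.300,-33.900,-12.200]
hi = A.hi+B.hi = [15.2+9.7, 9.6+9.7, 31.3+9.7] = [24.900,19.300,41.000]
diag = √(53.2²+53.2²+53.2²) = √8490.72 = 92.145


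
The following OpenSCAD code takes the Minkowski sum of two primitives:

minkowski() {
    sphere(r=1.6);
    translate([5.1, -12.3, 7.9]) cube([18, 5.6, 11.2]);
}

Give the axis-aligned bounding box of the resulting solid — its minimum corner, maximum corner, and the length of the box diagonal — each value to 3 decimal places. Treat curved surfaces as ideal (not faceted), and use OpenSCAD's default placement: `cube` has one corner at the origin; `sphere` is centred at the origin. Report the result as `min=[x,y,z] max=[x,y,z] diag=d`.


min=[3.500,-13.900,6.300] max=[24.700,-5.100,20.700] diag=27.097

A = translate([5.1, -12.3, 7.9]) cube([18, 5.6, 11.2]) → bbox [5.1,-12.3,7.9] .. [23.1,-6.7,19.1]
B = sphere(r=1.6) → bbox [-1.6,-1.6,-1.6] .. [1.6,1.6,1.6]
lo = A.lo+B.lo = [5.1-1.6, -12.3-1.6, 7.9-1.6] = [3.500,-13.900,6.300]
hi = A.hi+B.hi = [23.1+1.6, -6.7+1.6, 19.1+1.6] = [24.700,-5.100,20.700]
diag = √(21.2²+8.8²+14.4²) = √734.24 = 27.097


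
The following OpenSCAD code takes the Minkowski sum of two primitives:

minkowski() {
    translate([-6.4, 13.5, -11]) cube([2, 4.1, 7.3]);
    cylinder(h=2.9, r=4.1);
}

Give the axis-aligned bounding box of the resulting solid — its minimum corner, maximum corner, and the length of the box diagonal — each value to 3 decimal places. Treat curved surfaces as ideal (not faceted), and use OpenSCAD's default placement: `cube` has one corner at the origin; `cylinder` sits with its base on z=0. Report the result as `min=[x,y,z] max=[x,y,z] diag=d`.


A = translate([-6.4, 13.5, -11]) cube([2, 4.1, 7.3]) → bbox [-6.4,13.5,-11] .. [-4.4,17.6,-3.7]
B = cylinder(h=2.9, r=4.1) → bbox [-4.1,-4.1,0] .. [4.1,4.1,2.9]
lo = A.lo+B.lo = [-6.4-4.1, 13.5-4.1, -11+0] = [-10.500,9.400,-11.000]
hi = A.hi+B.hi = [-4.4+4.1, 17.6+4.1, -3.7+2.9] = [-0.300,21.700,-0.800]
diag = √(10.2²+12.3²+10.2²) = √359.37 = 18.957

min=[-10.500,9.400,-11.000] max=[-0.300,21.700,-0.800] diag=18.957


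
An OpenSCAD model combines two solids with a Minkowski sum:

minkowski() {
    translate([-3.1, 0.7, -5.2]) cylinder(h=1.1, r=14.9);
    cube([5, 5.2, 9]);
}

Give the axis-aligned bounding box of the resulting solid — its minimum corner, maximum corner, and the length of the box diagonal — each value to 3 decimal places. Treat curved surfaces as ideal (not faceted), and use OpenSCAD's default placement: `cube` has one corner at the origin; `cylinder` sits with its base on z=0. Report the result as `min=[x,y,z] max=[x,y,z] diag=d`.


min=[-18.000,-14.200,-5.200] max=[16.800,20.800,4.900] diag=50.379

A = translate([-3.1, 0.7, -5.2]) cylinder(h=1.1, r=14.9) → bbox [-18,-14.2,-5.2] .. [11.8,15.6,-4.1]
B = cube([5, 5.2, 9]) → bbox [0,0,0] .. [5,5.2,9]
lo = A.lo+B.lo = [-18+0, -14.2+0, -5.2+0] = [-18.000,-14.200,-5.200]
hi = A.hi+B.hi = [11.8+5, 15.6+5.2, -4.1+9] = [16.800,20.800,4.900]
diag = √(34.8²+35²+10.1²) = √2538.05 = 50.379


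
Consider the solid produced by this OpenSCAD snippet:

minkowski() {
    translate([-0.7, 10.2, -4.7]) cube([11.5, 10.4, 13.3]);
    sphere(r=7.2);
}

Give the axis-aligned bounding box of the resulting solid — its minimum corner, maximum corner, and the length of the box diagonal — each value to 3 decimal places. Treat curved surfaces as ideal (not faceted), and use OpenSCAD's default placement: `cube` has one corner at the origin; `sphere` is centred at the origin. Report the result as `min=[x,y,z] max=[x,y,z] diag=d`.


min=[-7.900,3.000,-11.900] max=[18.000,27.800,15.800] diag=45.312

A = translate([-0.7, 10.2, -4.7]) cube([11.5, 10.4, 13.3]) → bbox [-0.7,10.2,-4.7] .. [10.8,20.6,8.6]
B = sphere(r=7.2) → bbox [-7.2,-7.2,-7.2] .. [7.2,7.2,7.2]
lo = A.lo+B.lo = [-0.7-7.2, 10.2-7.2, -4.7-7.2] = [-7.900,3.000,-11.900]
hi = A.hi+B.hi = [10.8+7.2, 20.6+7.2, 8.6+7.2] = [18.000,27.800,15.800]
diag = √(25.9²+24.8²+27.7²) = √2053.14 = 45.312


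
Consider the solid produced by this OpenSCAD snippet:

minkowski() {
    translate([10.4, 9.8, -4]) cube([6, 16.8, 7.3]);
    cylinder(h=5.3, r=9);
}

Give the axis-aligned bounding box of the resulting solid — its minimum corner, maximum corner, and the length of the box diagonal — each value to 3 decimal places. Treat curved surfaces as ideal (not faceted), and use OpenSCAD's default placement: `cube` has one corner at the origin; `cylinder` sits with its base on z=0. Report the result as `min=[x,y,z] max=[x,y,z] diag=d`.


A = translate([10.4, 9.8, -4]) cube([6, 16.8, 7.3]) → bbox [10.4,9.8,-4] .. [16.4,26.6,3.3]
B = cylinder(h=5.3, r=9) → bbox [-9,-9,0] .. [9,9,5.3]
lo = A.lo+B.lo = [10.4-9, 9.8-9, -4+0] = [1.400,0.800,-4.000]
hi = A.hi+B.hi = [16.4+9, 26.6+9, 3.3+5.3] = [25.400,35.600,8.600]
diag = √(24²+34.8²+12.6²) = √1945.8 = 44.111

min=[1.400,0.800,-4.000] max=[25.400,35.600,8.600] diag=44.111


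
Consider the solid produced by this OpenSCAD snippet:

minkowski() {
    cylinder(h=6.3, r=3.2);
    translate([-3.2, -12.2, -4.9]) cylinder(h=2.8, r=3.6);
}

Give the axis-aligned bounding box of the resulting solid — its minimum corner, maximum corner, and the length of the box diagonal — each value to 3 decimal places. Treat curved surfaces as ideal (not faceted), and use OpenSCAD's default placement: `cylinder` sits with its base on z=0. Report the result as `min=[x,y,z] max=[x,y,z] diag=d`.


min=[-10.000,-19.000,-4.900] max=[3.600,-5.400,4.200] diag=21.277

A = translate([-3.2, -12.2, -4.9]) cylinder(h=2.8, r=3.6) → bbox [-6.8,-15.8,-4.9] .. [0.4,-8.6,-2.1]
B = cylinder(h=6.3, r=3.2) → bbox [-3.2,-3.2,0] .. [3.2,3.2,6.3]
lo = A.lo+B.lo = [-6.8-3.2, -15.8-3.2, -4.9+0] = [-10.000,-19.000,-4.900]
hi = A.hi+B.hi = [0.4+3.2, -8.6+3.2, -2.1+6.3] = [3.600,-5.400,4.200]
diag = √(13.6²+13.6²+9.1²) = √452.73 = 21.277


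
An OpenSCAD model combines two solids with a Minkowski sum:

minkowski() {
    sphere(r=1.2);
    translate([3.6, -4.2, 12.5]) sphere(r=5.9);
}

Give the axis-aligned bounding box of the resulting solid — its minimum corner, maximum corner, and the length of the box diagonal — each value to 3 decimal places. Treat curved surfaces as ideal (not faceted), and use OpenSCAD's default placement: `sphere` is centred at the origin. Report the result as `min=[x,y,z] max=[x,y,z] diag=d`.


A = translate([3.6, -4.2, 12.5]) sphere(r=5.9) → bbox [-2.3,-10.1,6.6] .. [9.5,1.7,18.4]
B = sphere(r=1.2) → bbox [-1.2,-1.2,-1.2] .. [1.2,1.2,1.2]
lo = A.lo+B.lo = [-2.3-1.2, -10.1-1.2, 6.6-1.2] = [-3.500,-11.300,5.400]
hi = A.hi+B.hi = [9.5+1.2, 1.7+1.2, 18.4+1.2] = [10.700,2.900,19.600]
diag = √(14.2²+14.2²+14.2²) = √604.92 = 24.595

min=[-3.500,-11.300,5.400] max=[10.700,2.900,19.600] diag=24.595


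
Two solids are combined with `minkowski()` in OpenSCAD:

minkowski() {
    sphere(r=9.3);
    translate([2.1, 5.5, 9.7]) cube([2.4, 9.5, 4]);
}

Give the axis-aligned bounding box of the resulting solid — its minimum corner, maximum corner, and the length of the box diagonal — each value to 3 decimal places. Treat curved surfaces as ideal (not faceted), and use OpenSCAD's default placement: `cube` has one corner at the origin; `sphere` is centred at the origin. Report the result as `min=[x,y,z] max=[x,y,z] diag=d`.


A = translate([2.1, 5.5, 9.7]) cube([2.4, 9.5, 4]) → bbox [2.1,5.5,9.7] .. [4.5,15,13.7]
B = sphere(r=9.3) → bbox [-9.3,-9.3,-9.3] .. [9.3,9.3,9.3]
lo = A.lo+B.lo = [2.1-9.3, 5.5-9.3, 9.7-9.3] = [-7.200,-3.800,0.400]
hi = A.hi+B.hi = [4.5+9.3, 15+9.3, 13.7+9.3] = [13.800,24.300,23.000]
diag = √(21²+28.1²+22.6²) = √1741.37 = 41.730

min=[-7.200,-3.800,0.400] max=[13.800,24.300,23.000] diag=41.730


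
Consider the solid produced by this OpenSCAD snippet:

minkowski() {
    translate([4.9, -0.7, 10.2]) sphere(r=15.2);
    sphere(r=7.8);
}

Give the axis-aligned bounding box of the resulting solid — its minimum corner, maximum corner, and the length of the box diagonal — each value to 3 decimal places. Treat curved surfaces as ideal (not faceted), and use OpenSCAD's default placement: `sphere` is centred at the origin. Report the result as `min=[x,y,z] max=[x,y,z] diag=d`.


A = translate([4.9, -0.7, 10.2]) sphere(r=15.2) → bbox [-10.3,-15.9,-5] .. [20.1,14.5,25.4]
B = sphere(r=7.8) → bbox [-7.8,-7.8,-7.8] .. [7.8,7.8,7.8]
lo = A.lo+B.lo = [-10.3-7.8, -15.9-7.8, -5-7.8] = [-18.100,-23.700,-12.800]
hi = A.hi+B.hi = [20.1+7.8, 14.5+7.8, 25.4+7.8] = [27.900,22.300,33.200]
diag = √(46²+46²+46²) = √6348 = 79.674

min=[-18.100,-23.700,-12.800] max=[27.900,22.300,33.200] diag=79.674


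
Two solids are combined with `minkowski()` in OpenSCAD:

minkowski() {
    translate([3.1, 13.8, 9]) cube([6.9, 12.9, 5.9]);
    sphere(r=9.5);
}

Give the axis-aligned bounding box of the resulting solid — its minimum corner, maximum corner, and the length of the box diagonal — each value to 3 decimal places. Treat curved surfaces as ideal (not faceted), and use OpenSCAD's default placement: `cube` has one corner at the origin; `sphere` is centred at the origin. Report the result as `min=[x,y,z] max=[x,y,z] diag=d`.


A = translate([3.1, 13.8, 9]) cube([6.9, 12.9, 5.9]) → bbox [3.1,13.8,9] .. [10,26.7,14.9]
B = sphere(r=9.5) → bbox [-9.5,-9.5,-9.5] .. [9.5,9.5,9.5]
lo = A.lo+B.lo = [3.1-9.5, 13.8-9.5, 9-9.5] = [-6.400,4.300,-0.500]
hi = A.hi+B.hi = [10+9.5, 26.7+9.5, 14.9+9.5] = [19.500,36.200,24.400]
diag = √(25.9²+31.9²+24.9²) = √2308.43 = 48.046

min=[-6.400,4.300,-0.500] max=[19.500,36.200,24.400] diag=48.046


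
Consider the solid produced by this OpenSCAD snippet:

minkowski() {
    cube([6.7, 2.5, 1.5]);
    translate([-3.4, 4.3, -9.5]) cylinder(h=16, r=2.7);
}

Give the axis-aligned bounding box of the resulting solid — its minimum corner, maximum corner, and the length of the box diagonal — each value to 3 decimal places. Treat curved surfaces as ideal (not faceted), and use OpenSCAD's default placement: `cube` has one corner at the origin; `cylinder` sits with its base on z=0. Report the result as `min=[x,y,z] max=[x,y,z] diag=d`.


A = translate([-3.4, 4.3, -9.5]) cylinder(h=16, r=2.7) → bbox [-6.1,1.6,-9.5] .. [-0.7,7,6.5]
B = cube([6.7, 2.5, 1.5]) → bbox [0,0,0] .. [6.7,2.5,1.5]
lo = A.lo+B.lo = [-6.1+0, 1.6+0, -9.5+0] = [-6.100,1.600,-9.500]
hi = A.hi+B.hi = [-0.7+6.7, 7+2.5, 6.5+1.5] = [6.000,9.500,8.000]
diag = √(12.1²+7.9²+17.5²) = √515.07 = 22.695

min=[-6.100,1.600,-9.500] max=[6.000,9.500,8.000] diag=22.695


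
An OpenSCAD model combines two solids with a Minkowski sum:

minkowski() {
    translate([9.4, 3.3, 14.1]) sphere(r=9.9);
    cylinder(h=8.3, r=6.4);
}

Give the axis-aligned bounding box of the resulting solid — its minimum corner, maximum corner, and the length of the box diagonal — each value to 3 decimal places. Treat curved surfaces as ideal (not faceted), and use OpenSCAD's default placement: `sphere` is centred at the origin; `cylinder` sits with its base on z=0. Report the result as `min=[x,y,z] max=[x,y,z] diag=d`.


min=[-6.900,-13.000,4.200] max=[25.700,19.600,32.300] diag=53.992

A = translate([9.4, 3.3, 14.1]) sphere(r=9.9) → bbox [-0.5,-6.6,4.2] .. [19.3,13.2,24]
B = cylinder(h=8.3, r=6.4) → bbox [-6.4,-6.4,0] .. [6.4,6.4,8.3]
lo = A.lo+B.lo = [-0.5-6.4, -6.6-6.4, 4.2+0] = [-6.900,-13.000,4.200]
hi = A.hi+B.hi = [19.3+6.4, 13.2+6.4, 24+8.3] = [25.700,19.600,32.300]
diag = √(32.6²+32.6²+28.1²) = √2915.13 = 53.992


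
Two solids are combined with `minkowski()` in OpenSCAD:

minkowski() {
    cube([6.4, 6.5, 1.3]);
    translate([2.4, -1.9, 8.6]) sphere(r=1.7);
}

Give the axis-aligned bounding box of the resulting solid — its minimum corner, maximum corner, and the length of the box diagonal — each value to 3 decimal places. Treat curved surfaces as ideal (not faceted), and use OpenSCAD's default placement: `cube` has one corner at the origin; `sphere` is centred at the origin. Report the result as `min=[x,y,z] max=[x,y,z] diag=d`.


A = translate([2.4, -1.9, 8.6]) sphere(r=1.7) → bbox [0.7,-3.6,6.9] .. [4.1,-0.2,10.3]
B = cube([6.4, 6.5, 1.3]) → bbox [0,0,0] .. [6.4,6.5,1.3]
lo = A.lo+B.lo = [0.7+0, -3.6+0, 6.9+0] = [0.700,-3.600,6.900]
hi = A.hi+B.hi = [4.1+6.4, -0.2+6.5, 10.3+1.3] = [10.500,6.300,11.600]
diag = √(9.8²+9.9²+4.7²) = √216.14 = 14.702

min=[0.700,-3.600,6.900] max=[10.500,6.300,11.600] diag=14.702


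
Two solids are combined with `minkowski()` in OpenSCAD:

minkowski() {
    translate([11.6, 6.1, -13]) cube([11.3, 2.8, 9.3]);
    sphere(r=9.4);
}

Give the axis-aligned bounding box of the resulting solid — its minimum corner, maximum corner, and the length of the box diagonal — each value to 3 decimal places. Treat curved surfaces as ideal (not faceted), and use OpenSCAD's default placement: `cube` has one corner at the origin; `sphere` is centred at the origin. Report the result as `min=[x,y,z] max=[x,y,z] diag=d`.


min=[2.200,-3.300,-22.400] max=[32.300,18.300,5.700] diag=46.499

A = translate([11.6, 6.1, -13]) cube([11.3, 2.8, 9.3]) → bbox [11.6,6.1,-13] .. [22.9,8.9,-3.7]
B = sphere(r=9.4) → bbox [-9.4,-9.4,-9.4] .. [9.4,9.4,9.4]
lo = A.lo+B.lo = [11.6-9.4, 6.1-9.4, -13-9.4] = [2.200,-3.300,-22.400]
hi = A.hi+B.hi = [22.9+9.4, 8.9+9.4, -3.7+9.4] = [32.300,18.300,5.700]
diag = √(30.1²+21.6²+28.1²) = √2162.18 = 46.499


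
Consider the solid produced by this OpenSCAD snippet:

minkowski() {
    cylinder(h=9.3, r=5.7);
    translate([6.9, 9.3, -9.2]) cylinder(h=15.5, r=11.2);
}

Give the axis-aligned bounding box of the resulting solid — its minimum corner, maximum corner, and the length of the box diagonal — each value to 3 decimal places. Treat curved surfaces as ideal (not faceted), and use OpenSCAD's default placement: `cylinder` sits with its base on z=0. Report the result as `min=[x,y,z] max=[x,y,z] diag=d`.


A = translate([6.9, 9.3, -9.2]) cylinder(h=15.5, r=11.2) → bbox [-4.3,-1.9,-9.2] .. [18.1,20.5,6.3]
B = cylinder(h=9.3, r=5.7) → bbox [-5.7,-5.7,0] .. [5.7,5.7,9.3]
lo = A.lo+B.lo = [-4.3-5.7, -1.9-5.7, -9.2+0] = [-10.000,-7.600,-9.200]
hi = A.hi+B.hi = [18.1+5.7, 20.5+5.7, 6.3+9.3] = [23.800,26.200,15.600]
diag = √(33.8²+33.8²+24.8²) = √2899.92 = 53.851

min=[-10.000,-7.600,-9.200] max=[23.800,26.200,15.600] diag=53.851


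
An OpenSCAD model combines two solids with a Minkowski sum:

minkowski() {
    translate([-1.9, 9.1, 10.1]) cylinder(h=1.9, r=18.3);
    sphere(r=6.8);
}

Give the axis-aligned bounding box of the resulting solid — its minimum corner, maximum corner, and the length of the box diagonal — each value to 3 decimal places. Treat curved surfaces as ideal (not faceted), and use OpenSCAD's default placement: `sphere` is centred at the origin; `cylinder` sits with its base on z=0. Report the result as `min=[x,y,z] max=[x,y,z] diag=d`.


A = translate([-1.9, 9.1, 10.1]) cylinder(h=1.9, r=18.3) → bbox [-20.2,-9.2,10.1] .. [16.4,27.4,12]
B = sphere(r=6.8) → bbox [-6.8,-6.8,-6.8] .. [6.8,6.8,6.8]
lo = A.lo+B.lo = [-20.2-6.8, -9.2-6.8, 10.1-6.8] = [-27.000,-16.000,3.300]
hi = A.hi+B.hi = [16.4+6.8, 27.4+6.8, 12+6.8] = [23.200,34.200,18.800]
diag = √(50.2²+50.2²+15.5²) = √5280.33 = 72.666

min=[-27.000,-16.000,3.300] max=[23.200,34.200,18.800] diag=72.666


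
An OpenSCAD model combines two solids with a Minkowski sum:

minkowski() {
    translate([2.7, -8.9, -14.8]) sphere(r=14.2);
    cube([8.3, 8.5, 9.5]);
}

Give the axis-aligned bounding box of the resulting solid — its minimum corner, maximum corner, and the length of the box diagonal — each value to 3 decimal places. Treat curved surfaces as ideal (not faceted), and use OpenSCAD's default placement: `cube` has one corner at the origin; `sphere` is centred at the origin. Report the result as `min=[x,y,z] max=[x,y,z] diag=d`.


A = translate([2.7, -8.9, -14.8]) sphere(r=14.2) → bbox [-11.5,-23.1,-29] .. [16.9,5.3,-0.6]
B = cube([8.3, 8.5, 9.5]) → bbox [0,0,0] .. [8.3,8.5,9.5]
lo = A.lo+B.lo = [-11.5+0, -23.1+0, -29+0] = [-11.500,-23.100,-29.000]
hi = A.hi+B.hi = [16.9+8.3, 5.3+8.5, -0.6+9.5] = [25.200,13.800,8.900]
diag = √(36.7²+36.9²+37.9²) = √4144.91 = 64.381

min=[-11.500,-23.100,-29.000] max=[25.200,13.800,8.900] diag=64.381


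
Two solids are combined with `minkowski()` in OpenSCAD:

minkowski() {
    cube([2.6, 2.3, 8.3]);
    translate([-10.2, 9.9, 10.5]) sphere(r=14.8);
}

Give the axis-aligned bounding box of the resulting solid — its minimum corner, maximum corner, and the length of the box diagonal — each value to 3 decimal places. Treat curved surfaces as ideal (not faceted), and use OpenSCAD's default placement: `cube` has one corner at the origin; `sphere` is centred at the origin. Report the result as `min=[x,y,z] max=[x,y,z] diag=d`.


min=[-25.000,-4.900,-4.300] max=[7.200,27.000,33.600] diag=59.084

A = translate([-10.2, 9.9, 10.5]) sphere(r=14.8) → bbox [-25,-4.9,-4.3] .. [4.6,24.7,25.3]
B = cube([2.6, 2.3, 8.3]) → bbox [0,0,0] .. [2.6,2.3,8.3]
lo = A.lo+B.lo = [-25+0, -4.9+0, -4.3+0] = [-25.000,-4.900,-4.300]
hi = A.hi+B.hi = [4.6+2.6, 24.7+2.3, 25.3+8.3] = [7.200,27.000,33.600]
diag = √(32.2²+31.9²+37.9²) = √3490.86 = 59.084
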